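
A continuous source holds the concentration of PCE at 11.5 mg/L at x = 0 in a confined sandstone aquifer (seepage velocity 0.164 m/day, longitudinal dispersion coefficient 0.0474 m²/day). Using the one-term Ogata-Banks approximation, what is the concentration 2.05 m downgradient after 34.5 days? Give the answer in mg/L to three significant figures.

For a continuous step input, C/C₀ ≈ ½·erfc((x−vt)/(2√(Dt))).
vt = 0.164 × 34.5 = 5.658 m and 2√(Dt) = 2√(0.0474 × 34.5) = 2.558 m.
Argument (x−vt)/(2√(Dt)) = (2.05 − 5.658)/2.558 = -1.410; ½·erfc(-1.410) = 0.9769.
C = 11.5 × 0.9769 = 11.2 mg/L.

11.2 mg/L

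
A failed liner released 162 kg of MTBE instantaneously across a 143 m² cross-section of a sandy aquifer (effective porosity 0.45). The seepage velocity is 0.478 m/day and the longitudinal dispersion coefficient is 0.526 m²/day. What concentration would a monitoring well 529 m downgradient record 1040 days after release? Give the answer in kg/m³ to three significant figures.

For an instantaneous plane source, C(x,t) = M/(n_e·A·√(4πDt)) · exp(−(x−vt)²/(4Dt)), with n_e·A the pore (flow) area.
Plume center vt = 0.478 × 1040 = 497.12 m, so the well at 529 m is 31.88 m downgradient of the peak.
√(4πDt) = 82.91 m, giving peak height M/(n_e·A·√(4πDt)) = 162/(0.45 × 143 × 82.91) = 0.03036 kg/m³.
(x−vt)²/(4Dt) = (31.88)²/(4 × 0.526 × 1040) = 0.4645; exp(−0.4645) = 0.6284.
C = 0.03036 × 0.6284 = 0.0191 kg/m³.

0.0191 kg/m³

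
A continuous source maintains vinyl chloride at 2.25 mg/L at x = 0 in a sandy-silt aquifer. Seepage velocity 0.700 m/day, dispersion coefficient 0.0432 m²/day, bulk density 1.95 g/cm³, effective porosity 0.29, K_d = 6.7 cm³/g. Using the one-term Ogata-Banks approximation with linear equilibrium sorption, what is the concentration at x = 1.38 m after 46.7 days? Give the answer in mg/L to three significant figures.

0.0265 mg/L

Retardation factor R = 1 + ρ_b·K_d/n = 1 + 1.95 × 6.7/0.29 = 46.05.
Sorption retards both mechanisms: v_R = v/R = 0.01520 m/day, D_R = D/R = 0.0009381 m²/day.
v_R·t = 0.01520 × 46.7 = 0.70984 m; 2√(D_R t) = 0.4186 m; argument = (1.38 − 0.70984)/0.4186 = 1.601.
C = C₀ × ½·erfc(1.601) = 2.25 × 0.01178 = 0.0265 mg/L.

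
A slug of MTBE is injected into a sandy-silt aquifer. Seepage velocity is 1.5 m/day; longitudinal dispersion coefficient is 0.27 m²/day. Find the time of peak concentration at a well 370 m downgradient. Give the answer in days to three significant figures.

For the 1D instantaneous-source solution, setting ∂C/∂t = 0 at fixed x gives v²t² + 2Dt − x² = 0, so t = (√(D² + v²x²) − D)/v².
√(D² + v²x²) = √(0.27² + 1.5² × 370²) = 555.0; v² = 2.25.
t = (555.0 − 0.27)/2.25 = 247 days (vs. the pure-advection estimate x/v = 247 d).

247 days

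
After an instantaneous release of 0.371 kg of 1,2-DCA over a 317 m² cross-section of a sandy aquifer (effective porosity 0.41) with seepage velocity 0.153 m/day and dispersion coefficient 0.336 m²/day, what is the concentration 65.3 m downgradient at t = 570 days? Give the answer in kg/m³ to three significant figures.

For an instantaneous plane source, C(x,t) = M/(n_e·A·√(4πDt)) · exp(−(x−vt)²/(4Dt)), with n_e·A the pore (flow) area.
Plume center vt = 0.153 × 570 = 87.21 m, so the well at 65.3 m is 21.91 m upgradient of the peak.
√(4πDt) = 49.06 m, giving peak height M/(n_e·A·√(4πDt)) = 0.371/(0.41 × 317 × 49.06) = 5.818e-05 kg/m³.
(x−vt)²/(4Dt) = (-21.91)²/(4 × 0.336 × 570) = 0.6266; exp(−0.6266) = 0.5344.
C = 5.818e-05 × 0.5344 = 3.11e-05 kg/m³.

3.11e-05 kg/m³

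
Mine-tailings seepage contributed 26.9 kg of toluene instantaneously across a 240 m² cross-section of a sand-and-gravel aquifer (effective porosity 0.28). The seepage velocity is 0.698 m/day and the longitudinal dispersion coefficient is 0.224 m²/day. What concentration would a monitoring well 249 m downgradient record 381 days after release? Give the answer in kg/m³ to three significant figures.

0.00527 kg/m³

For an instantaneous plane source, C(x,t) = M/(n_e·A·√(4πDt)) · exp(−(x−vt)²/(4Dt)), with n_e·A the pore (flow) area.
Plume center vt = 0.698 × 381 = 265.938 m, so the well at 249 m is 16.938 m upgradient of the peak.
√(4πDt) = 32.75 m, giving peak height M/(n_e·A·√(4πDt)) = 26.9/(0.28 × 240 × 32.75) = 0.01222 kg/m³.
(x−vt)²/(4Dt) = (-16.938)²/(4 × 0.224 × 381) = 0.8404; exp(−0.8404) = 0.4315.
C = 0.01222 × 0.4315 = 0.00527 kg/m³.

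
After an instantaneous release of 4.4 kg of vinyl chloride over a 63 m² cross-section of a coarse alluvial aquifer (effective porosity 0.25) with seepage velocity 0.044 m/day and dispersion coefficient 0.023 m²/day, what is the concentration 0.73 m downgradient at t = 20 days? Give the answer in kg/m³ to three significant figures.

0.115 kg/m³

For an instantaneous plane source, C(x,t) = M/(n_e·A·√(4πDt)) · exp(−(x−vt)²/(4Dt)), with n_e·A the pore (flow) area.
Plume center vt = 0.044 × 20 = 0.88 m, so the well at 0.73 m is 0.15 m upgradient of the peak.
√(4πDt) = 2.404 m, giving peak height M/(n_e·A·√(4πDt)) = 4.4/(0.25 × 63 × 2.404) = 0.1162 kg/m³.
(x−vt)²/(4Dt) = (-0.15)²/(4 × 0.023 × 20) = 0.01223; exp(−0.01223) = 0.9878.
C = 0.1162 × 0.9878 = 0.115 kg/m³.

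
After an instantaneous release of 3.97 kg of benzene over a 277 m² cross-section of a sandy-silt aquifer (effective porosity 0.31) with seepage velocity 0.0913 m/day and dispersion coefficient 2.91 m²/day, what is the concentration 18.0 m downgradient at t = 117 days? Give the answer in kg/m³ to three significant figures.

For an instantaneous plane source, C(x,t) = M/(n_e·A·√(4πDt)) · exp(−(x−vt)²/(4Dt)), with n_e·A the pore (flow) area.
Plume center vt = 0.0913 × 117 = 10.6821 m, so the well at 18.0 m is 7.3179 m downgradient of the peak.
√(4πDt) = 65.41 m, giving peak height M/(n_e·A·√(4πDt)) = 3.97/(0.31 × 277 × 65.41) = 0.0007068 kg/m³.
(x−vt)²/(4Dt) = (7.3179)²/(4 × 2.91 × 117) = 0.03932; exp(−0.03932) = 0.9614.
C = 0.0007068 × 0.9614 = 0.000680 kg/m³.

0.000680 kg/m³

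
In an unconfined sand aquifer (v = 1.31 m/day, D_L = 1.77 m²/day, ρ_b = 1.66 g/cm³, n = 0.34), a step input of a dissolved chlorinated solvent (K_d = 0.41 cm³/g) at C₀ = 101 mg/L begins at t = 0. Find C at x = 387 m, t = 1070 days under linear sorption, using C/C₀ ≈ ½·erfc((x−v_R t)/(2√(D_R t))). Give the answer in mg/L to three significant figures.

Retardation factor R = 1 + ρ_b·K_d/n = 1 + 1.66 × 0.41/0.34 = 3.002.
Sorption retards both mechanisms: v_R = v/R = 0.4364 m/day, D_R = D/R = 0.5896 m²/day.
v_R·t = 0.4364 × 1070 = 466.948 m; 2√(D_R t) = 50.23 m; argument = (387 − 466.948)/50.23 = -1.592.
C = C₀ × ½·erfc(-1.592) = 101 × 0.9878 = 99.8 mg/L.

99.8 mg/L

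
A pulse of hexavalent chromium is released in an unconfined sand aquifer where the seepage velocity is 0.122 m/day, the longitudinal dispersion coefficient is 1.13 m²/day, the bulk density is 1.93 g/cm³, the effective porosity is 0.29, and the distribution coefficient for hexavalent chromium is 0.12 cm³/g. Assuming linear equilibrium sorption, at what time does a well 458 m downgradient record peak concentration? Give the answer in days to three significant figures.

6620 days

Retardation factor R = 1 + ρ_b·K_d/n = 1 + 1.93 × 0.12/0.29 = 1.799.
Sorption retards both mechanisms: v_R = v/R = 0.06782 m/day, D_R = D/R = 0.6281 m²/day.
Peak time from v_R²t² + 2D_R t − x² = 0: t = (√(D_R² + v_R²x²) − D_R)/v_R².
√(D_R² + v_R²x²) = √(0.6281² + 0.06782² × 458²) = 31.07; v_R² = 0.004600.
t = (31.07 − 0.6281)/0.004600 = 6620 days.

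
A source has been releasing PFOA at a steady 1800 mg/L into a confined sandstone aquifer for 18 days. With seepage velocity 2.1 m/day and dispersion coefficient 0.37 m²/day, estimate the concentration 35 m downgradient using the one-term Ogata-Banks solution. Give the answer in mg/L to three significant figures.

1400 mg/L

For a continuous step input, C/C₀ ≈ ½·erfc((x−vt)/(2√(Dt))).
vt = 2.1 × 18 = 37.8 m and 2√(Dt) = 2√(0.37 × 18) = 5.161 m.
Argument (x−vt)/(2√(Dt)) = (35 − 37.8)/5.161 = -0.5425; ½·erfc(-0.5425) = 0.7785.
C = 1800 × 0.7785 = 1400 mg/L.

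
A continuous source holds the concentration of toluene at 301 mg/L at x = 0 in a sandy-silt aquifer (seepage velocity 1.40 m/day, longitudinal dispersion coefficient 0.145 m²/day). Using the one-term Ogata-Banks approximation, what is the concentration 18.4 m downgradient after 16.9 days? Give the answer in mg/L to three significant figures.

298 mg/L

For a continuous step input, C/C₀ ≈ ½·erfc((x−vt)/(2√(Dt))).
vt = 1.40 × 16.9 = 23.66 m and 2√(Dt) = 2√(0.145 × 16.9) = 3.131 m.
Argument (x−vt)/(2√(Dt)) = (18.4 − 23.66)/3.131 = -1.680; ½·erfc(-1.680) = 0.9912.
C = 301 × 0.9912 = 298 mg/L.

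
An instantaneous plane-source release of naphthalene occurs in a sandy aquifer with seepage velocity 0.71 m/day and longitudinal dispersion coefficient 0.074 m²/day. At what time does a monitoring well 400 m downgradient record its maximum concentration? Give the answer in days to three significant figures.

For the 1D instantaneous-source solution, setting ∂C/∂t = 0 at fixed x gives v²t² + 2Dt − x² = 0, so t = (√(D² + v²x²) − D)/v².
√(D² + v²x²) = √(0.074² + 0.71² × 400²) = 284.0; v² = 0.5041.
t = (284.0 − 0.074)/0.5041 = 563 days (vs. the pure-advection estimate x/v = 563 d).

563 days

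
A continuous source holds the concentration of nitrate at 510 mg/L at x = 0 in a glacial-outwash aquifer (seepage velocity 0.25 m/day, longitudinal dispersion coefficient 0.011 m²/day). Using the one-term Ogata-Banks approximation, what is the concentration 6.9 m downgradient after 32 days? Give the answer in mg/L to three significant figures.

462 mg/L

For a continuous step input, C/C₀ ≈ ½·erfc((x−vt)/(2√(Dt))).
vt = 0.25 × 32 = 8 m and 2√(Dt) = 2√(0.011 × 32) = 1.187 m.
Argument (x−vt)/(2√(Dt)) = (6.9 − 8)/1.187 = -0.9267; ½·erfc(-0.9267) = 0.9050.
C = 510 × 0.9050 = 462 mg/L.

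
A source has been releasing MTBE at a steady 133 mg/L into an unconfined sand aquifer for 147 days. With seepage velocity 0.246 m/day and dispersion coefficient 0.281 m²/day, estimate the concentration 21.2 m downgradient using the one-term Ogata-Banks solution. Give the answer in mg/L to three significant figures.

126 mg/L

For a continuous step input, C/C₀ ≈ ½·erfc((x−vt)/(2√(Dt))).
vt = 0.246 × 147 = 36.162 m and 2√(Dt) = 2√(0.281 × 147) = 12.85 m.
Argument (x−vt)/(2√(Dt)) = (21.2 − 36.162)/12.85 = -1.164; ½·erfc(-1.164) = 0.9501.
C = 133 × 0.9501 = 126 mg/L.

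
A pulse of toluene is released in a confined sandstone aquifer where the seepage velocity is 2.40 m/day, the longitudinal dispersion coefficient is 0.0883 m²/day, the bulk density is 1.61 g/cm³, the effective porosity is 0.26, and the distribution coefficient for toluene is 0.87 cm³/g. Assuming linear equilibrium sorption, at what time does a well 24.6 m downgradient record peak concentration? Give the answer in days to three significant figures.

Retardation factor R = 1 + ρ_b·K_d/n = 1 + 1.61 × 0.87/0.26 = 6.387.
Sorption retards both mechanisms: v_R = v/R = 0.3758 m/day, D_R = D/R = 0.01382 m²/day.
Peak time from v_R²t² + 2D_R t − x² = 0: t = (√(D_R² + v_R²x²) − D_R)/v_R².
√(D_R² + v_R²x²) = √(0.01382² + 0.3758² × 24.6²) = 9.245; v_R² = 0.1412.
t = (9.245 − 0.01382)/0.1412 = 65.4 days.

65.4 days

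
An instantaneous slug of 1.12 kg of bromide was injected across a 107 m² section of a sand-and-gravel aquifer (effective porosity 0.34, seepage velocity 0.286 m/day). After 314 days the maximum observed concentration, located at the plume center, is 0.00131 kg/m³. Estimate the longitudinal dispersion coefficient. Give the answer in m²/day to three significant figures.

0.140 m²/day

At the plume center C_max = M/(n_e·A·√(4πDt)), so D = M²/(4πt·(n_e·A·C_max)²).
n_e·A·C_max = 0.34 × 107 × 0.00131 = 0.04766 kg/m.
D = 1.12²/(4π × 314 × 0.04766²) = 0.140 m²/day.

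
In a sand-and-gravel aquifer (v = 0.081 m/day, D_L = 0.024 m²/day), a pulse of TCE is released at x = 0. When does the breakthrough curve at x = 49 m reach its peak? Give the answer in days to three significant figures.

For the 1D instantaneous-source solution, setting ∂C/∂t = 0 at fixed x gives v²t² + 2Dt − x² = 0, so t = (√(D² + v²x²) − D)/v².
√(D² + v²x²) = √(0.024² + 0.081² × 49²) = 3.969; v² = 0.006561.
t = (3.969 − 0.024)/0.006561 = 601 days (vs. the pure-advection estimate x/v = 605 d).

601 days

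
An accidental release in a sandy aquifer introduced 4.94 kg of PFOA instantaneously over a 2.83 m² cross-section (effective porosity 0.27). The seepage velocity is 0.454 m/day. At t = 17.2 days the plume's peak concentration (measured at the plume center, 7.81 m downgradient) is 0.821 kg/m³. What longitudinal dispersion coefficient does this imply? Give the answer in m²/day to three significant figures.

0.287 m²/day

At the plume center C_max = M/(n_e·A·√(4πDt)), so D = M²/(4πt·(n_e·A·C_max)²).
n_e·A·C_max = 0.27 × 2.83 × 0.821 = 0.6273 kg/m.
D = 4.94²/(4π × 17.2 × 0.6273²) = 0.287 m²/day.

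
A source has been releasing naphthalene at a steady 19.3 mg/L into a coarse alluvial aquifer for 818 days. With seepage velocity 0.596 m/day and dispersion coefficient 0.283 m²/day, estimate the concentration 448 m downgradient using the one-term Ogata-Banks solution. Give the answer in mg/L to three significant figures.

18.7 mg/L

For a continuous step input, C/C₀ ≈ ½·erfc((x−vt)/(2√(Dt))).
vt = 0.596 × 818 = 487.528 m and 2√(Dt) = 2√(0.283 × 818) = 30.43 m.
Argument (x−vt)/(2√(Dt)) = (448 − 487.528)/30.43 = -1.299; ½·erfc(-1.299) = 0.9669.
C = 19.3 × 0.9669 = 18.7 mg/L.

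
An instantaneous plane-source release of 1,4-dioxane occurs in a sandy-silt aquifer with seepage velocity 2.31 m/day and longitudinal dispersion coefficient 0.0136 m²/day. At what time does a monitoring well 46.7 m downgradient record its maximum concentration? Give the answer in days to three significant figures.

For the 1D instantaneous-source solution, setting ∂C/∂t = 0 at fixed x gives v²t² + 2Dt − x² = 0, so t = (√(D² + v²x²) − D)/v².
√(D² + v²x²) = √(0.0136² + 2.31² × 46.7²) = 107.9; v² = 5.3361.
t = (107.9 − 0.0136)/5.3361 = 20.2 days (vs. the pure-advection estimate x/v = 20.2 d).

20.2 days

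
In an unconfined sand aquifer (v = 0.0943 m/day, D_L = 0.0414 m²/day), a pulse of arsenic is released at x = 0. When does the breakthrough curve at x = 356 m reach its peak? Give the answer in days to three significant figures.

For the 1D instantaneous-source solution, setting ∂C/∂t = 0 at fixed x gives v²t² + 2Dt − x² = 0, so t = (√(D² + v²x²) − D)/v².
√(D² + v²x²) = √(0.0414² + 0.0943² × 356²) = 33.57; v² = 0.00889249.
t = (33.57 − 0.0414)/0.00889249 = 3770 days (vs. the pure-advection estimate x/v = 3780 d).

3770 days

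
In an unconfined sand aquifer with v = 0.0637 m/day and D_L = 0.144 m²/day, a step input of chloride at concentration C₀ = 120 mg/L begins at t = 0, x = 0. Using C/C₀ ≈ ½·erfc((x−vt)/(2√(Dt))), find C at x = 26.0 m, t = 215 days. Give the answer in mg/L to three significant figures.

7.07 mg/L

For a continuous step input, C/C₀ ≈ ½·erfc((x−vt)/(2√(Dt))).
vt = 0.0637 × 215 = 13.6955 m and 2√(Dt) = 2√(0.144 × 215) = 11.13 m.
Argument (x−vt)/(2√(Dt)) = (26.0 − 13.6955)/11.13 = 1.106; ½·erfc(1.106) = 0.05889.
C = 120 × 0.05889 = 7.07 mg/L.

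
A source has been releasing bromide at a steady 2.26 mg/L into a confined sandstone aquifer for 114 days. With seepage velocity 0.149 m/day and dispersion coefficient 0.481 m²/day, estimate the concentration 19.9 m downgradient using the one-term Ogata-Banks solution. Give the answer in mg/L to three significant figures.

0.882 mg/L

For a continuous step input, C/C₀ ≈ ½·erfc((x−vt)/(2√(Dt))).
vt = 0.149 × 114 = 16.986 m and 2√(Dt) = 2√(0.481 × 114) = 14.81 m.
Argument (x−vt)/(2√(Dt)) = (19.9 − 16.986)/14.81 = 0.1968; ½·erfc(0.1968) = 0.3904.
C = 2.26 × 0.3904 = 0.882 mg/L.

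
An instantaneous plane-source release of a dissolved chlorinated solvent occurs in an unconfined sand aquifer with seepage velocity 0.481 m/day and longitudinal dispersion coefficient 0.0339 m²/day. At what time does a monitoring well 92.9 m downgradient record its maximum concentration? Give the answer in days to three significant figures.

For the 1D instantaneous-source solution, setting ∂C/∂t = 0 at fixed x gives v²t² + 2Dt − x² = 0, so t = (√(D² + v²x²) − D)/v².
√(D² + v²x²) = √(0.0339² + 0.481² × 92.9²) = 44.68; v² = 0.231361.
t = (44.68 − 0.0339)/0.231361 = 193 days (vs. the pure-advection estimate x/v = 193 d).

193 days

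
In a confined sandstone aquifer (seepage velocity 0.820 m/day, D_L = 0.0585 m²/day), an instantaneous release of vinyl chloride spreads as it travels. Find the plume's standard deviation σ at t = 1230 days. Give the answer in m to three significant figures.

12.0 m

Dispersive spreading gives a Gaussian with σ² = 2Dt; advection only shifts the center.
σ = √(2 × 0.0585 × 1230) = 12.0 m.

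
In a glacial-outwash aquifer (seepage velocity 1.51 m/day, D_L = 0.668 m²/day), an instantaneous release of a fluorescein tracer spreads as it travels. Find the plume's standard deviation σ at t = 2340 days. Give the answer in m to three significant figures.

Dispersive spreading gives a Gaussian with σ² = 2Dt; advection only shifts the center.
σ = √(2 × 0.668 × 2340) = 55.9 m.

55.9 m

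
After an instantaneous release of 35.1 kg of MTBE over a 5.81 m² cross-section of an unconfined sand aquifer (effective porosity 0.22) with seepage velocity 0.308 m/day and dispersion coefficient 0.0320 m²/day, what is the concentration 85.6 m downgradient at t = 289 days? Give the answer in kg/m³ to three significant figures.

For an instantaneous plane source, C(x,t) = M/(n_e·A·√(4πDt)) · exp(−(x−vt)²/(4Dt)), with n_e·A the pore (flow) area.
Plume center vt = 0.308 × 289 = 89.012 m, so the well at 85.6 m is 3.412 m upgradient of the peak.
√(4πDt) = 10.78 m, giving peak height M/(n_e·A·√(4πDt)) = 35.1/(0.22 × 5.81 × 10.78) = 2.547 kg/m³.
(x−vt)²/(4Dt) = (-3.412)²/(4 × 0.0320 × 289) = 0.3147; exp(−0.3147) = 0.7300.
C = 2.547 × 0.7300 = 1.86 kg/m³.

1.86 kg/m³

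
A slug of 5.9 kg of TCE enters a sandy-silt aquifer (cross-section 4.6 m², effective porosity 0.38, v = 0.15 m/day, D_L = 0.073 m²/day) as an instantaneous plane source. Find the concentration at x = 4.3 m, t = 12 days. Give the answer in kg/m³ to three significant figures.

0.171 kg/m³

For an instantaneous plane source, C(x,t) = M/(n_e·A·√(4πDt)) · exp(−(x−vt)²/(4Dt)), with n_e·A the pore (flow) area.
Plume center vt = 0.15 × 12 = 1.8 m, so the well at 4.3 m is 2.5 m downgradient of the peak.
√(4πDt) = 3.318 m, giving peak height M/(n_e·A·√(4πDt)) = 5.9/(0.38 × 4.6 × 3.318) = 1.017 kg/m³.
(x−vt)²/(4Dt) = (2.5)²/(4 × 0.073 × 12) = 1.784; exp(−1.784) = 0.1680.
C = 1.017 × 0.1680 = 0.171 kg/m³.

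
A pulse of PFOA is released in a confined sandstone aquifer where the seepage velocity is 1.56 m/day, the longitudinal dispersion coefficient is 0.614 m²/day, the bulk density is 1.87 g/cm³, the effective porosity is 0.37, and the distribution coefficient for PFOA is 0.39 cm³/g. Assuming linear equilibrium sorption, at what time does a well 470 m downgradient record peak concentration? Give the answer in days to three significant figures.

Retardation factor R = 1 + ρ_b·K_d/n = 1 + 1.87 × 0.39/0.37 = 2.971.
Sorption retards both mechanisms: v_R = v/R = 0.5251 m/day, D_R = D/R = 0.2067 m²/day.
Peak time from v_R²t² + 2D_R t − x² = 0: t = (√(D_R² + v_R²x²) − D_R)/v_R².
√(D_R² + v_R²x²) = √(0.2067² + 0.5251² × 470²) = 246.8; v_R² = 0.2757.
t = (246.8 − 0.2067)/0.2757 = 894 days.

894 days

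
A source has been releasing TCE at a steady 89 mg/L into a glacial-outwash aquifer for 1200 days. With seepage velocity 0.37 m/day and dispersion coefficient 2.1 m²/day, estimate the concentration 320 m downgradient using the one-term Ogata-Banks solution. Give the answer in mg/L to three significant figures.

For a continuous step input, C/C₀ ≈ ½·erfc((x−vt)/(2√(Dt))).
vt = 0.37 × 1200 = 444 m and 2√(Dt) = 2√(2.1 × 1200) = 100.4 m.
Argument (x−vt)/(2√(Dt)) = (320 − 444)/100.4 = -1.235; ½·erfc(-1.235) = 0.9596.
C = 89 × 0.9596 = 85.4 mg/L.

85.4 mg/L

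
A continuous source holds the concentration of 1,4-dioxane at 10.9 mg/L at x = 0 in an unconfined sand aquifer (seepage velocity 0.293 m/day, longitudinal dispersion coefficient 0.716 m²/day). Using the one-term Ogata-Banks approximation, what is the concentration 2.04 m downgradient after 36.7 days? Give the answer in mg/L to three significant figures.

For a continuous step input, C/C₀ ≈ ½·erfc((x−vt)/(2√(Dt))).
vt = 0.293 × 36.7 = 10.7531 m and 2√(Dt) = 2√(0.716 × 36.7) = 10.25 m.
Argument (x−vt)/(2√(Dt)) = (2.04 − 10.7531)/10.25 = -0.8501; ½·erfc(-0.8501) = 0.8854.
C = 10.9 × 0.8854 = 9.65 mg/L.

9.65 mg/L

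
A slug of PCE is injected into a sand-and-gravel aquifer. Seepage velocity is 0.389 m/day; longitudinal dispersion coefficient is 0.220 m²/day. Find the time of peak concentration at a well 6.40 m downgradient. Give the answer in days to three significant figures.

15.1 days

For the 1D instantaneous-source solution, setting ∂C/∂t = 0 at fixed x gives v²t² + 2Dt − x² = 0, so t = (√(D² + v²x²) − D)/v².
√(D² + v²x²) = √(0.220² + 0.389² × 6.40²) = 2.499; v² = 0.151321.
t = (2.499 − 0.220)/0.151321 = 15.1 days (vs. the pure-advection estimate x/v = 16.5 d).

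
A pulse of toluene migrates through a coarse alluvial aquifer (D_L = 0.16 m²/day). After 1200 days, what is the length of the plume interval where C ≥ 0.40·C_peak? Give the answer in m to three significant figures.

The plume is Gaussian with σ = √(2Dt) = √(2 × 0.16 × 1200) = 19.60 m.
C/C_peak = exp(−Δx²/(2σ²)) = 0.40 ⇒ Δx = σ·√(−2 ln 0.40) = 19.60 × 1.354 = 26.54 m.
Width = 2Δx = 53.1 m.

53.1 m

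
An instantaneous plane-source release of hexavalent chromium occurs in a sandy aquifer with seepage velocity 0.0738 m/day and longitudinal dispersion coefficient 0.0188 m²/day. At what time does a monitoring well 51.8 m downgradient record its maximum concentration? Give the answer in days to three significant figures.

698 days

For the 1D instantaneous-source solution, setting ∂C/∂t = 0 at fixed x gives v²t² + 2Dt − x² = 0, so t = (√(D² + v²x²) − D)/v².
√(D² + v²x²) = √(0.0188² + 0.0738² × 51.8²) = 3.823; v² = 0.00544644.
t = (3.823 − 0.0188)/0.00544644 = 698 days (vs. the pure-advection estimate x/v = 702 d).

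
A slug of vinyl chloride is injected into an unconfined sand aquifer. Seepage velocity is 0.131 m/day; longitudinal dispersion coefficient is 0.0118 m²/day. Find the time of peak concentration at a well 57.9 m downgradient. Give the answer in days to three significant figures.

441 days

For the 1D instantaneous-source solution, setting ∂C/∂t = 0 at fixed x gives v²t² + 2Dt − x² = 0, so t = (√(D² + v²x²) − D)/v².
√(D² + v²x²) = √(0.0118² + 0.131² × 57.9²) = 7.585; v² = 0.017161.
t = (7.585 − 0.0118)/0.017161 = 441 days (vs. the pure-advection estimate x/v = 442 d).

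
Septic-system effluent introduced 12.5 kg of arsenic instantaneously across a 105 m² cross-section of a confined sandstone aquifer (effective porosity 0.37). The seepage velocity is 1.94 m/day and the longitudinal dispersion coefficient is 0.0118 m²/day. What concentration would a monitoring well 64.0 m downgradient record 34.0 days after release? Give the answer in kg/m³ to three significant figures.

For an instantaneous plane source, C(x,t) = M/(n_e·A·√(4πDt)) · exp(−(x−vt)²/(4Dt)), with n_e·A the pore (flow) area.
Plume center vt = 1.94 × 34.0 = 65.96 m, so the well at 64.0 m is 1.96 m upgradient of the peak.
√(4πDt) = 2.245 m, giving peak height M/(n_e·A·√(4πDt)) = 12.5/(0.37 × 105 × 2.245) = 0.1433 kg/m³.
(x−vt)²/(4Dt) = (-1.96)²/(4 × 0.0118 × 34.0) = 2.394; exp(−2.394) = 0.09126.
C = 0.1433 × 0.09126 = 0.0131 kg/m³.

0.0131 kg/m³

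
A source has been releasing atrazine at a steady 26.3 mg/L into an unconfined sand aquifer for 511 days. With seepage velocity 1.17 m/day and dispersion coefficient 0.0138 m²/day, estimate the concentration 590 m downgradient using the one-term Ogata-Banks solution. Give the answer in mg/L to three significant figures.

For a continuous step input, C/C₀ ≈ ½·erfc((x−vt)/(2√(Dt))).
vt = 1.17 × 511 = 597.87 m and 2√(Dt) = 2√(0.0138 × 511) = 5.311 m.
Argument (x−vt)/(2√(Dt)) = (590 − 597.87)/5.311 = -1.482; ½·erfc(-1.482) = 0.9820.
C = 26.3 × 0.9820 = 25.8 mg/L.

25.8 mg/L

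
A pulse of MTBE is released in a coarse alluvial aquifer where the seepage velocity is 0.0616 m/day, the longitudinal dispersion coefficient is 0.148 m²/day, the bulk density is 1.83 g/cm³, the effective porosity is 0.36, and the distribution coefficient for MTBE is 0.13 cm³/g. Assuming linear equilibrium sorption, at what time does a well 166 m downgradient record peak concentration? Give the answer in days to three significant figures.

Retardation factor R = 1 + ρ_b·K_d/n = 1 + 1.83 × 0.13/0.36 = 1.661.
Sorption retards both mechanisms: v_R = v/R = 0.03709 m/day, D_R = D/R = 0.08910 m²/day.
Peak time from v_R²t² + 2D_R t − x² = 0: t = (√(D_R² + v_R²x²) − D_R)/v_R².
√(D_R² + v_R²x²) = √(0.08910² + 0.03709² × 166²) = 6.158; v_R² = 0.001376.
t = (6.158 − 0.08910)/0.001376 = 4410 days.

4410 days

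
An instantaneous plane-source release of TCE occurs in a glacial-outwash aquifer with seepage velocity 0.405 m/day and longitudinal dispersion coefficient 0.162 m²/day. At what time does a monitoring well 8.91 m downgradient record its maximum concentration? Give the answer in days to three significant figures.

For the 1D instantaneous-source solution, setting ∂C/∂t = 0 at fixed x gives v²t² + 2Dt − x² = 0, so t = (√(D² + v²x²) − D)/v².
√(D² + v²x²) = √(0.162² + 0.405² × 8.91²) = 3.612; v² = 0.164025.
t = (3.612 − 0.162)/0.164025 = 21.0 days (vs. the pure-advection estimate x/v = 22.0 d).

21.0 days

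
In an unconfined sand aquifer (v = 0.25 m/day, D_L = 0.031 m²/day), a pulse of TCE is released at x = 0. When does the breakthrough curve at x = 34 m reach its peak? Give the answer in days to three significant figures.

136 days

For the 1D instantaneous-source solution, setting ∂C/∂t = 0 at fixed x gives v²t² + 2Dt − x² = 0, so t = (√(D² + v²x²) − D)/v².
√(D² + v²x²) = √(0.031² + 0.25² × 34²) = 8.500; v² = 0.0625.
t = (8.500 − 0.031)/0.0625 = 136 days (vs. the pure-advection estimate x/v = 136 d).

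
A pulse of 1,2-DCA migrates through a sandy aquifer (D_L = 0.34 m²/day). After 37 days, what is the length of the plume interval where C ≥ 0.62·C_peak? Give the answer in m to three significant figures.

9.81 m

The plume is Gaussian with σ = √(2Dt) = √(2 × 0.34 × 37) = 5.016 m.
C/C_peak = exp(−Δx²/(2σ²)) = 0.62 ⇒ Δx = σ·√(−2 ln 0.62) = 5.016 × 0.9778 = 4.905 m.
Width = 2Δx = 9.81 m.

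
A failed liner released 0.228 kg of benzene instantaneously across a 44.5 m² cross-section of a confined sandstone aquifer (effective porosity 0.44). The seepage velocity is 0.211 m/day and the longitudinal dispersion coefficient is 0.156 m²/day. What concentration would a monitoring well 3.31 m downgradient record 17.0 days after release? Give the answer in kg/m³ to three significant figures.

For an instantaneous plane source, C(x,t) = M/(n_e·A·√(4πDt)) · exp(−(x−vt)²/(4Dt)), with n_e·A the pore (flow) area.
Plume center vt = 0.211 × 17.0 = 3.587 m, so the well at 3.31 m is 0.277 m upgradient of the peak.
√(4πDt) = 5.773 m, giving peak height M/(n_e·A·√(4πDt)) = 0.228/(0.44 × 44.5 × 5.773) = 0.002017 kg/m³.
(x−vt)²/(4Dt) = (-0.277)²/(4 × 0.156 × 17.0) = 0.007233; exp(−0.007233) = 0.9928.
C = 0.002017 × 0.9928 = 0.00200 kg/m³.

0.00200 kg/m³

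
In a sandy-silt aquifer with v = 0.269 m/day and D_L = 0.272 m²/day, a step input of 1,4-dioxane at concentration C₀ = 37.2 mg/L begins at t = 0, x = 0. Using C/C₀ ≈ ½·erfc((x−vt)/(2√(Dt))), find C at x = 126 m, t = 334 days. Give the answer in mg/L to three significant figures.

0.136 mg/L

For a continuous step input, C/C₀ ≈ ½·erfc((x−vt)/(2√(Dt))).
vt = 0.269 × 334 = 89.846 m and 2√(Dt) = 2√(0.272 × 334) = 19.06 m.
Argument (x−vt)/(2√(Dt)) = (126 − 89.846)/19.06 = 1.897; ½·erfc(1.897) = 0.003651.
C = 37.2 × 0.003651 = 0.136 mg/L.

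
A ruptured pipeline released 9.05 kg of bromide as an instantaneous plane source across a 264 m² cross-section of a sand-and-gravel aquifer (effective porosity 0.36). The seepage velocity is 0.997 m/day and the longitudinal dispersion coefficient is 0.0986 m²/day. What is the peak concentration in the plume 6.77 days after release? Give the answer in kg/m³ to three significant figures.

0.0329 kg/m³

The peak of an instantaneous 1D plume sits at x = vt; there the Gaussian factor is 1 and C_max = M/(n_e·A·√(4πDt)), where n_e·A is the pore area the mass is dissolved in.
√(4πDt) = √(4π × 0.0986 × 6.77) = 2.896 m, so C_max = 9.05/(0.36 × 264 × 2.896) = 0.0329 kg/m³.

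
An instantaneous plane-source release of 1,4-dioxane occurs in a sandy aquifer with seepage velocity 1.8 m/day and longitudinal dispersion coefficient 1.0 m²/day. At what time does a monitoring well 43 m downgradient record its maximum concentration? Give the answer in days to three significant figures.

23.6 days

For the 1D instantaneous-source solution, setting ∂C/∂t = 0 at fixed x gives v²t² + 2Dt − x² = 0, so t = (√(D² + v²x²) − D)/v².
√(D² + v²x²) = √(1.0² + 1.8² × 43²) = 77.41; v² = 3.24.
t = (77.41 − 1.0)/3.24 = 23.6 days (vs. the pure-advection estimate x/v = 23.9 d).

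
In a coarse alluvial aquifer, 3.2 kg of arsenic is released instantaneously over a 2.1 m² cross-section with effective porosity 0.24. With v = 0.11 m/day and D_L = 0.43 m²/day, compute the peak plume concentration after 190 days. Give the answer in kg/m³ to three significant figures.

0.198 kg/m³

The peak of an instantaneous 1D plume sits at x = vt; there the Gaussian factor is 1 and C_max = M/(n_e·A·√(4πDt)), where n_e·A is the pore area the mass is dissolved in.
√(4πDt) = √(4π × 0.43 × 190) = 32.04 m, so C_max = 3.2/(0.24 × 2.1 × 32.04) = 0.198 kg/m³.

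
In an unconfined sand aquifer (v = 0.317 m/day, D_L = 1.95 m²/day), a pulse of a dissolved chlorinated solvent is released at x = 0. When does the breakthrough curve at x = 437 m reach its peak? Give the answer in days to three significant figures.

For the 1D instantaneous-source solution, setting ∂C/∂t = 0 at fixed x gives v²t² + 2Dt − x² = 0, so t = (√(D² + v²x²) − D)/v².
√(D² + v²x²) = √(1.95² + 0.317² × 437²) = 138.5; v² = 0.100489.
t = (138.5 − 1.95)/0.100489 = 1360 days (vs. the pure-advection estimate x/v = 1380 d).

1360 days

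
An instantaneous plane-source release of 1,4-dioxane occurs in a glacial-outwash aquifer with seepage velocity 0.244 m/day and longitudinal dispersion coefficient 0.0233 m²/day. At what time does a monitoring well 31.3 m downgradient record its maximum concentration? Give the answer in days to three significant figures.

For the 1D instantaneous-source solution, setting ∂C/∂t = 0 at fixed x gives v²t² + 2Dt − x² = 0, so t = (√(D² + v²x²) − D)/v².
√(D² + v²x²) = √(0.0233² + 0.244² × 31.3²) = 7.637; v² = 0.059536.
t = (7.637 − 0.0233)/0.059536 = 128 days (vs. the pure-advection estimate x/v = 128 d).

128 days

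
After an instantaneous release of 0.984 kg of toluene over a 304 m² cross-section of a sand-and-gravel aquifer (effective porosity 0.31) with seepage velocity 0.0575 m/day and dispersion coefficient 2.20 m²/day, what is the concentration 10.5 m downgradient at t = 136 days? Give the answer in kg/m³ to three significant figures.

0.000169 kg/m³

For an instantaneous plane source, C(x,t) = M/(n_e·A·√(4πDt)) · exp(−(x−vt)²/(4Dt)), with n_e·A the pore (flow) area.
Plume center vt = 0.0575 × 136 = 7.82 m, so the well at 10.5 m is 2.68 m downgradient of the peak.
√(4πDt) = 61.32 m, giving peak height M/(n_e·A·√(4πDt)) = 0.984/(0.31 × 304 × 61.32) = 0.0001703 kg/m³.
(x−vt)²/(4Dt) = (2.68)²/(4 × 2.20 × 136) = 0.006001; exp(−0.006001) = 0.9940.
C = 0.0001703 × 0.9940 = 0.000169 kg/m³.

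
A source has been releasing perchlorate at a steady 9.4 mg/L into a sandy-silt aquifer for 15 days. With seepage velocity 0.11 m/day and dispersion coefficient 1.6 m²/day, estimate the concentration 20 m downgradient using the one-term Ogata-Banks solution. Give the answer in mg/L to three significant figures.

For a continuous step input, C/C₀ ≈ ½·erfc((x−vt)/(2√(Dt))).
vt = 0.11 × 15 = 1.65 m and 2√(Dt) = 2√(1.6 × 15) = 9.798 m.
Argument (x−vt)/(2√(Dt)) = (20 − 1.65)/9.798 = 1.873; ½·erfc(1.873) = 0.004039.
C = 9.4 × 0.004039 = 0.0380 mg/L.

0.0380 mg/L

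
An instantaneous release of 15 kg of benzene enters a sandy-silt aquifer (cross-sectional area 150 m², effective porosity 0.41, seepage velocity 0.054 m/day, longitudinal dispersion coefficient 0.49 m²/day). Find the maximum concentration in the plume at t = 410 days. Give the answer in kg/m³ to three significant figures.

The peak of an instantaneous 1D plume sits at x = vt; there the Gaussian factor is 1 and C_max = M/(n_e·A·√(4πDt)), where n_e·A is the pore area the mass is dissolved in.
√(4πDt) = √(4π × 0.49 × 410) = 50.25 m, so C_max = 15/(0.41 × 150 × 50.25) = 0.00485 kg/m³.

0.00485 kg/m³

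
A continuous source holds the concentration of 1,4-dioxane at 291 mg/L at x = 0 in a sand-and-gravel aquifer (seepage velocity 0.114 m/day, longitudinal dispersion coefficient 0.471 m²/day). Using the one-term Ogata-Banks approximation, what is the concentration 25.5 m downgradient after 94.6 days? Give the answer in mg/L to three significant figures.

For a continuous step input, C/C₀ ≈ ½·erfc((x−vt)/(2√(Dt))).
vt = 0.114 × 94.6 = 10.7844 m and 2√(Dt) = 2√(0.471 × 94.6) = 13.35 m.
Argument (x−vt)/(2√(Dt)) = (25.5 − 10.7844)/13.35 = 1.102; ½·erfc(1.102) = 0.05956.
C = 291 × 0.05956 = 17.3 mg/L.

17.3 mg/L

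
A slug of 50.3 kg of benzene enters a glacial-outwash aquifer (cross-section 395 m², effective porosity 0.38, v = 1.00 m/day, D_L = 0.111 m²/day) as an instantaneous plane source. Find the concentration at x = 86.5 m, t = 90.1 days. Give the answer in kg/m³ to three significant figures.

0.0216 kg/m³

For an instantaneous plane source, C(x,t) = M/(n_e·A·√(4πDt)) · exp(−(x−vt)²/(4Dt)), with n_e·A the pore (flow) area.
Plume center vt = 1.00 × 90.1 = 90.1 m, so the well at 86.5 m is 3.6 m upgradient of the peak.
√(4πDt) = 11.21 m, giving peak height M/(n_e·A·√(4πDt)) = 50.3/(0.38 × 395 × 11.21) = 0.02989 kg/m³.
(x−vt)²/(4Dt) = (-3.6)²/(4 × 0.111 × 90.1) = 0.3240; exp(−0.3240) = 0.7233.
C = 0.02989 × 0.7233 = 0.0216 kg/m³.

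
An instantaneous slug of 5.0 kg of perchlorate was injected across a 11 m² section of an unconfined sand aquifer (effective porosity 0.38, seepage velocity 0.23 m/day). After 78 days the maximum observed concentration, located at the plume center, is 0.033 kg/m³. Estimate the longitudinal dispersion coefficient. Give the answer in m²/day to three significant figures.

1.34 m²/day

At the plume center C_max = M/(n_e·A·√(4πDt)), so D = M²/(4πt·(n_e·A·C_max)²).
n_e·A·C_max = 0.38 × 11 × 0.033 = 0.1379 kg/m.
D = 5.0²/(4π × 78 × 0.1379²) = 1.34 m²/day.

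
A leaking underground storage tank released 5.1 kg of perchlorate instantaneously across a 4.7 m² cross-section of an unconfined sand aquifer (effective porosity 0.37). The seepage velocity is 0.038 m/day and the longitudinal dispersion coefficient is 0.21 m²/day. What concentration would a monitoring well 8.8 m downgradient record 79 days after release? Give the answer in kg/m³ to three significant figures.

For an instantaneous plane source, C(x,t) = M/(n_e·A·√(4πDt)) · exp(−(x−vt)²/(4Dt)), with n_e·A the pore (flow) area.
Plume center vt = 0.038 × 79 = 3.002 m, so the well at 8.8 m is 5.798 m downgradient of the peak.
√(4πDt) = 14.44 m, giving peak height M/(n_e·A·√(4πDt)) = 5.1/(0.37 × 4.7 × 14.44) = 0.2031 kg/m³.
(x−vt)²/(4Dt) = (5.798)²/(4 × 0.21 × 79) = 0.5066; exp(−0.5066) = 0.6025.
C = 0.2031 × 0.6025 = 0.122 kg/m³.

0.122 kg/m³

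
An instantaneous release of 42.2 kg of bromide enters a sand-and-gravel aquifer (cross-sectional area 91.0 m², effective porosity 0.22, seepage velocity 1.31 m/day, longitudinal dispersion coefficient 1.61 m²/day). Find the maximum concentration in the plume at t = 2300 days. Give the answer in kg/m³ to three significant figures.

0.00977 kg/m³

The peak of an instantaneous 1D plume sits at x = vt; there the Gaussian factor is 1 and C_max = M/(n_e·A·√(4πDt)), where n_e·A is the pore area the mass is dissolved in.
√(4πDt) = √(4π × 1.61 × 2300) = 215.7 m, so C_max = 42.2/(0.22 × 91.0 × 215.7) = 0.00977 kg/m³.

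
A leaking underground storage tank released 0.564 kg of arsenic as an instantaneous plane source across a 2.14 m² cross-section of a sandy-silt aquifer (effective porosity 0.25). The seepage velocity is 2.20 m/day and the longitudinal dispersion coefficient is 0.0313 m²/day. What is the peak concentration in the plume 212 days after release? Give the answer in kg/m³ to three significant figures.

The peak of an instantaneous 1D plume sits at x = vt; there the Gaussian factor is 1 and C_max = M/(n_e·A·√(4πDt)), where n_e·A is the pore area the mass is dissolved in.
√(4πDt) = √(4π × 0.0313 × 212) = 9.132 m, so C_max = 0.564/(0.25 × 2.14 × 9.132) = 0.115 kg/m³.

0.115 kg/m³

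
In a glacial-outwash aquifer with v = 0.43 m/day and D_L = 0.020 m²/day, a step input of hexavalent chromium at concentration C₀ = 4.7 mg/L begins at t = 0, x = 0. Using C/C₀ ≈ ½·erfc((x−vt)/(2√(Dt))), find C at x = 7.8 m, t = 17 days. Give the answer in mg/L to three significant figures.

1.30 mg/L

For a continuous step input, C/C₀ ≈ ½·erfc((x−vt)/(2√(Dt))).
vt = 0.43 × 17 = 7.31 m and 2√(Dt) = 2√(0.020 × 17) = 1.166 m.
Argument (x−vt)/(2√(Dt)) = (7.8 − 7.31)/1.166 = 0.4202; ½·erfc(0.4202) = 0.2762.
C = 4.7 × 0.2762 = 1.30 mg/L.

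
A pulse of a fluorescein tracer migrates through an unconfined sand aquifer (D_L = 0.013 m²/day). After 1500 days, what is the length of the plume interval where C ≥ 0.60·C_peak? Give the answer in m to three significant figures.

12.6 m

The plume is Gaussian with σ = √(2Dt) = √(2 × 0.013 × 1500) = 6.245 m.
C/C_peak = exp(−Δx²/(2σ²)) = 0.60 ⇒ Δx = σ·√(−2 ln 0.60) = 6.245 × 1.011 = 6.314 m.
Width = 2Δx = 12.6 m.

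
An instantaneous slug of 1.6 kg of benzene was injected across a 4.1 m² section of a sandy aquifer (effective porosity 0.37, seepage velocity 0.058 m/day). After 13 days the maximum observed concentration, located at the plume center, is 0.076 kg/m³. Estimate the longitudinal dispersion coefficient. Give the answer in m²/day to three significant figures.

1.18 m²/day

At the plume center C_max = M/(n_e·A·√(4πDt)), so D = M²/(4πt·(n_e·A·C_max)²).
n_e·A·C_max = 0.37 × 4.1 × 0.076 = 0.1153 kg/m.
D = 1.6²/(4π × 13 × 0.1153²) = 1.18 m²/day.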